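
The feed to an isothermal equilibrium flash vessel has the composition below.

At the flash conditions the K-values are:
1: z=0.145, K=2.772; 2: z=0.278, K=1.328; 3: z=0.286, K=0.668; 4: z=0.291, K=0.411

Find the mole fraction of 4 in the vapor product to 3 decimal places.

y_4 = 0.132

Let β = V/F and solve Σ zᵢ(Kᵢ−1)/(1+β(Kᵢ−1)) = 0.
g(0) = ΣzᵢKᵢ − 1 = 0.082 and g(1) = 1 − Σzᵢ/Kᵢ = -0.398, so a root lies in (0, 1).
Iterate (Newton) starting at β = 0.5:
  β = 0.500: g = -0.1422, g' = -0.398 → β = 0.143
  β = 0.143: g = 0.0053, g' = -0.472 → β = 0.154
Converged at β = 0.154.
Compositions from xᵢ = zᵢ/(1+β(Kᵢ−1)), yᵢ = Kᵢxᵢ:
  1: x = 0.114, y = 0.316
  2: x = 0.265, y = 0.351
  3: x = 0.301, y = 0.201
  4: x = 0.320, y = 0.132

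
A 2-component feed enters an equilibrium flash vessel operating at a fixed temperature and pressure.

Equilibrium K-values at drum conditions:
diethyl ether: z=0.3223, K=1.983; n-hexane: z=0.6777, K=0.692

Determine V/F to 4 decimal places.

V/F = 0.3570

Binary case is linear: z₁(K₁−1)(1+V/F(K₂−1)) + z₂(K₂−1)(1+V/F(K₁−1)) = 0
⇒ V/F = [z₁(K₁−1)+z₂(K₂−1)] / [−(K₁−1)(K₂−1)] = 0.10809/0.30276 = 0.3570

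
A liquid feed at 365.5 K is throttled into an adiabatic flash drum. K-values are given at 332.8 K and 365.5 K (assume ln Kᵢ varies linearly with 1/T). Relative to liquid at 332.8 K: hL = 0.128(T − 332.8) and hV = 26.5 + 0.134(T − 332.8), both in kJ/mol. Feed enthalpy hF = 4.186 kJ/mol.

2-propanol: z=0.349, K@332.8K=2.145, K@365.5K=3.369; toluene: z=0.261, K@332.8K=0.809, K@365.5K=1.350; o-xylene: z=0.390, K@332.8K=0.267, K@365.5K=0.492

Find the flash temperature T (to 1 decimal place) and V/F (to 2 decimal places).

T = 334.8 K, V/F = 0.15

Adiabatic flash: solve Rachford–Rice at each trial T, then check hF = ψ·hV(T) + (1−ψ)·hL(T).
  T = 332.8 K: K = (2.145, 0.809, 0.267), RR gives ψ = 0.099, H_out = 2.618 kJ/mol
  T = 365.5 K: K = (3.369, 1.350, 0.492), RR gives ψ = 0.843, H_out = 26.685 kJ/mol
  T = 349.1 K: K = (2.715, 1.057, 0.367), RR gives ψ = 0.462, H_out = 14.363 kJ/mol
  T = 341.0 K: K = (2.422, 0.928, 0.315), RR gives ψ = 0.288, H_out = 8.694 kJ/mol
  T = 336.9 K: K = (2.281, 0.867, 0.290), RR gives ψ = 0.196, H_out = 5.731 kJ/mol
  T = 334.9 K: K = (2.214, 0.839, 0.279), RR gives ψ = 0.150, H_out = 4.237 kJ/mol
Linear interpolation between T = 332.8 (H_out = 2.618) and T = 334.9 (H_out = 4.237) on hF = 4.186 gives T ≈ 334.8 K, at which ψ = 0.15.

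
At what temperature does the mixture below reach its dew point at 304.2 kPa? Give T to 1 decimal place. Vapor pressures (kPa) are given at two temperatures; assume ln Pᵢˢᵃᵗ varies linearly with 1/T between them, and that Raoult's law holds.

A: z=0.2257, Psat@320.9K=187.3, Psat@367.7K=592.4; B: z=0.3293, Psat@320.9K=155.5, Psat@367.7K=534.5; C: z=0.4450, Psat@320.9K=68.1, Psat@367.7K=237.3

T = 361.9 K

Dew-point temperature: Σzᵢ·P/Pᵢˢᵃᵗ(T) = 1. Interpolate ln Pᵢˢᵃᵗ = aᵢ + bᵢ/T.
  T = 320.9 K: ΣzᵢP/Pᵢˢᵃᵗ = 2.9986
  T = 367.7 K: ΣzᵢP/Pᵢˢᵃᵗ = 0.8738
  T = 344.3 K: ΣzᵢP/Pᵢˢᵃᵗ = 1.5520
  T = 356.0 K: ΣzᵢP/Pᵢˢᵃᵗ = 1.1536
  T = 361.9 K: ΣzᵢP/Pᵢˢᵃᵗ = 1.0005
  T = 364.8 K: ΣzᵢP/Pᵢˢᵃᵗ = 0.9345
Interpolating between 361.9 K and 364.8 K gives T ≈ 361.9 K.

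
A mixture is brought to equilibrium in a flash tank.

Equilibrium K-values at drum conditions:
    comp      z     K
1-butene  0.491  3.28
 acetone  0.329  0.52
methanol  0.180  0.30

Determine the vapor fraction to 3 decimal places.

Let ψ = V/F and solve Σ zᵢ(Kᵢ−1)/(1+ψ(Kᵢ−1)) = 0.
Feasibility: ΣzᵢKᵢ = 1.836, Σzᵢ/Kᵢ = 1.382 — both > 1, two phases present.
Newton–Raphson from ψ = 0.44:
  ψ = 0.440: g = 0.1766, g' = -0.942 → ψ = 0.627
  ψ = 0.627: g = 0.0099, g' = -0.868 → ψ = 0.639
Converged at ψ = 0.639.

ψ = 0.639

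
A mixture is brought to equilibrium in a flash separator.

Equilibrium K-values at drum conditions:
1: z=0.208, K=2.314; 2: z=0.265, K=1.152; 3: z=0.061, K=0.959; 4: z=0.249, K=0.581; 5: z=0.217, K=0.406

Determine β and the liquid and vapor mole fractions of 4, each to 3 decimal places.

Iterate (Newton) starting at β = 0.5:
  β = 0.500: g = -0.1155, g' = -0.361 → β = 0.180
  β = 0.180: g = 0.0005, g' = -0.388 → β = 0.181
Converged at β = 0.181.
Compositions from xᵢ = zᵢ/(1+β(Kᵢ−1)), yᵢ = Kᵢxᵢ:
  1: x = 0.168, y = 0.389
  2: x = 0.258, y = 0.297
  3: x = 0.061, y = 0.059
  4: x = 0.269, y = 0.157
  5: x = 0.243, y = 0.099

β = 0.181, x_4 = 0.269, y_4 = 0.157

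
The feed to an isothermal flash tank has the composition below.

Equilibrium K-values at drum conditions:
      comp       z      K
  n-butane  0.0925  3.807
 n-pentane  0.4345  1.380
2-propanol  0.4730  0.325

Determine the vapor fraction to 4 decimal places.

Rachford–Rice: g(ψ) = Σ zᵢ(Kᵢ−1)/(1+ψ(Kᵢ−1)) = 0.
Check two-phase: ΣzᵢKᵢ = 1.1055 > 1 and Σzᵢ/Kᵢ = 1.7945 > 1, so g(0) = 0.1055 > 0 and g(1) = -0.7945 < 0.
Iterate (Newton) starting at ψ = 0.5:
  ψ = 0.5000: g = -0.23515, g' = -0.6615 → ψ = 0.1445
  ψ = 0.1445: g = -0.01256, g' = -0.6899 → ψ = 0.1263
  ψ = 0.1263: g = 0.00020, g' = -0.7119 → ψ = 0.1266
Converged at ψ = 0.1266.

ψ = 0.1266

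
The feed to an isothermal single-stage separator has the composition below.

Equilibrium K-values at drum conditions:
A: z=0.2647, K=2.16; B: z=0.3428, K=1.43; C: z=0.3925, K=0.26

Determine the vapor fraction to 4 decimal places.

ψ = 0.2749

Rachford–Rice: g(ψ) = Σ zᵢ(Kᵢ−1)/(1+ψ(Kᵢ−1)) = 0.
g(0) = ΣzᵢKᵢ − 1 = 0.1640 and g(1) = 1 − Σzᵢ/Kᵢ = -0.8719, so a root lies in (0, 1).
Newton–Raphson from ψ = 0.5:
  ψ = 0.5000: g = -0.14537, g' = -0.7271 → ψ = 0.3001
  ψ = 0.3001: g = -0.01503, g' = -0.6009 → ψ = 0.2751
  ψ = 0.2751: g = -0.00009, g' = -0.5942 → ψ = 0.2749
Converged at ψ = 0.2749.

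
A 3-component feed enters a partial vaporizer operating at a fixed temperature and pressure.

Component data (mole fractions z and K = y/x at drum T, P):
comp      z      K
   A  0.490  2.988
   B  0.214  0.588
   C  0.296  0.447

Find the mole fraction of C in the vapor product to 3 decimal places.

Rachford–Rice: g(β) = Σ zᵢ(Kᵢ−1)/(1+β(Kᵢ−1)) = 0.
Check two-phase: ΣzᵢKᵢ = 1.722 > 1 and Σzᵢ/Kᵢ = 1.190 > 1, so g(0) = 0.722 > 0 and g(1) = -0.190 < 0.
Iterate (Newton) starting at β = 0.5:
  β = 0.500: g = 0.1512, g' = -0.718 → β = 0.711
  β = 0.711: g = 0.0093, g' = -0.651 → β = 0.725
Converged at β = 0.725.
Compositions from xᵢ = zᵢ/(1+β(Kᵢ−1)), yᵢ = Kᵢxᵢ:
  A: x = 0.201, y = 0.600
  B: x = 0.305, y = 0.179
  C: x = 0.494, y = 0.221

y_C = 0.221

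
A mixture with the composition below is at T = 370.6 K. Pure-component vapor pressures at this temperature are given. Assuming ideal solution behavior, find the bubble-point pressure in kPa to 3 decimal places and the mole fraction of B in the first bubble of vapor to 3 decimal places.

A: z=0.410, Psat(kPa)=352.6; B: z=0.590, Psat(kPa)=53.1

Pbub = 175.895 kPa, y_B = 0.178

At the bubble point ψ → 0, so ΣzᵢKᵢ = 1 with Kᵢ = Pᵢˢᵃᵗ/P ⇒ P = ΣzᵢPᵢˢᵃᵗ.
P = 0.410·352.6 + 0.590·53.1 = 175.895 kPa
yᵢ = zᵢPᵢˢᵃᵗ/P ⇒ y_B = 0.590·53.1/175.895 = 0.178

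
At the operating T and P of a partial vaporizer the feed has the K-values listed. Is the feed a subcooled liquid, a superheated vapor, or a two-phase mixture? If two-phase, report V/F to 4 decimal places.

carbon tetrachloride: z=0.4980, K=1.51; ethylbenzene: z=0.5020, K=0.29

ΣzᵢKᵢ = 0.8976; Σzᵢ/Kᵢ = 2.0608.
Since ΣzᵢKᵢ < 1 the mixture is below its bubble point — single liquid phase.

subcooled liquid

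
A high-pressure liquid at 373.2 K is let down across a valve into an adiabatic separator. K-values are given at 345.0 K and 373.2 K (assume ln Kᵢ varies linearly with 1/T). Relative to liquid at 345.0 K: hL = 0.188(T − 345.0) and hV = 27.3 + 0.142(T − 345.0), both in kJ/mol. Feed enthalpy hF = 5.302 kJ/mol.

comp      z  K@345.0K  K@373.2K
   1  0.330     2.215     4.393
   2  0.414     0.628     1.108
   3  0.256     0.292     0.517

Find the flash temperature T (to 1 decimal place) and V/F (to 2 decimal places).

Adiabatic flash: solve Rachford–Rice at each trial T, then check hF = ψ·hV(T) + (1−ψ)·hL(T).
  T = 345.0 K: K = (2.215, 0.628, 0.292), RR gives ψ = 0.104, H_out = 2.844 kJ/mol
  T = 373.2 K: K = (4.393, 1.108, 0.517), RR gives ψ = 1.000, H_out = 31.304 kJ/mol
  T = 359.1 K: K = (3.162, 0.844, 0.393), RR gives ψ = 0.590, H_out = 18.374 kJ/mol
  T = 352.1 K: K = (2.659, 0.731, 0.340), RR gives ψ = 0.356, H_out = 10.942 kJ/mol
  T = 348.6 K: K = (2.432, 0.679, 0.316), RR gives ψ = 0.237, H_out = 7.098 kJ/mol
  T = 346.8 K: K = (2.322, 0.653, 0.304), RR gives ψ = 0.172, H_out = 5.023 kJ/mol
Linear interpolation between T = 346.8 (H_out = 5.023) and T = 348.6 (H_out = 7.098) on hF = 5.302 gives T ≈ 347.0 K, at which ψ = 0.18.

T = 347.0 K, V/F = 0.18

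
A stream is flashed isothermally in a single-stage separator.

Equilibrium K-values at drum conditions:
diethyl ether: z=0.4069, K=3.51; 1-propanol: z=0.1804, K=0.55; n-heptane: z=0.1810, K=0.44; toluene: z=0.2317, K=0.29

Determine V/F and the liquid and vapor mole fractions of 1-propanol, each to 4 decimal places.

V/F = 0.4506, x_1-propanol = 0.2263, y_1-propanol = 0.1245

Rachford–Rice: g(V/F) = Σ zᵢ(Kᵢ−1)/(1+V/F(Kᵢ−1)) = 0.
g(0) = ΣzᵢKᵢ − 1 = 0.6743 and g(1) = 1 − Σzᵢ/Kᵢ = -0.6543, so a root lies in (0, 1).
Newton iteration, V/F⁰ = 0.54:
  V/F = 0.5400: g = -0.08573, g' = -0.9497 → V/F = 0.4497
  V/F = 0.4497: g = 0.00082, g' = -0.9766 → V/F = 0.4506
Converged at V/F = 0.4506.
Compositions from xᵢ = zᵢ/(1+V/F(Kᵢ−1)), yᵢ = Kᵢxᵢ:
  diethyl ether: x = 0.1909, y = 0.6702
  1-propanol: x = 0.2263, y = 0.1245
  n-heptane: x = 0.2421, y = 0.1065
  toluene: x = 0.3407, y = 0.0988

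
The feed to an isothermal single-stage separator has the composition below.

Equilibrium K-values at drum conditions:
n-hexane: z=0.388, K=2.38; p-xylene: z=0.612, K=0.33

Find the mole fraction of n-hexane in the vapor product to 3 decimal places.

Let ψ = V/F and solve Σ zᵢ(Kᵢ−1)/(1+ψ(Kᵢ−1)) = 0.
Check two-phase: ΣzᵢKᵢ = 1.125 > 1 and Σzᵢ/Kᵢ = 2.018 > 1, so g(0) = 0.125 > 0 and g(1) = -1.018 < 0.
Binary case is linear: z₁(K₁−1)(1+ψ(K₂−1)) + z₂(K₂−1)(1+ψ(K₁−1)) = 0
⇒ ψ = [z₁(K₁−1)+z₂(K₂−1)] / [−(K₁−1)(K₂−1)] = 0.1254/0.9246 = 0.136
Compositions from xᵢ = zᵢ/(1+ψ(Kᵢ−1)), yᵢ = Kᵢxᵢ:
  n-hexane: x = 0.327, y = 0.778
  p-xylene: x = 0.673, y = 0.222

y_n-hexane = 0.778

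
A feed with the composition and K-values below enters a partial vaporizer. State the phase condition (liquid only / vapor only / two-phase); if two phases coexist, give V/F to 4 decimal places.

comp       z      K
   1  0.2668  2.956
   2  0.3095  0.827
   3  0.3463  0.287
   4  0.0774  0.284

two-phase, V/F = 0.1613

ΣzᵢKᵢ = 1.1660; Σzᵢ/Kᵢ = 1.9437.
Both exceed 1, so a two-phase solution exists.
Rachford–Rice: g(ψ) = Σ zᵢ(Kᵢ−1)/(1+ψ(Kᵢ−1)) = 0.
Newton–Raphson from ψ = 0.5:
  ψ = 0.5000: g = -0.26480, g' = -0.7934 → ψ = 0.1662
  ψ = 0.1662: g = -0.00435, g' = -0.8688 → ψ = 0.1612
  ψ = 0.1612: g = 0.00002, g' = -0.8752 → ψ = 0.1613
Converged at ψ = 0.1613.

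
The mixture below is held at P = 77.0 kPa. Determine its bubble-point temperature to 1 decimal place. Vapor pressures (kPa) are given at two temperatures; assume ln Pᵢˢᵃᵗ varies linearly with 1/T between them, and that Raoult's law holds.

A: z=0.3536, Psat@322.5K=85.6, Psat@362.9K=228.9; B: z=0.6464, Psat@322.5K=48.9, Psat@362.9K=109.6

T = 331.5 K

Bubble-point temperature: ΣzᵢPᵢˢᵃᵗ(T) = P. Interpolate ln Pᵢˢᵃᵗ = aᵢ + bᵢ/T.
  T = 322.5 K: ΣzᵢPᵢˢᵃᵗ = 61.88 kPa
  T = 362.9 K: ΣzᵢPᵢˢᵃᵗ = 151.78 kPa
  T = 342.7 K: ΣzᵢPᵢˢᵃᵗ = 99.41 kPa
  T = 332.6 K: ΣzᵢPᵢˢᵃᵗ = 78.98 kPa
  T = 327.6 K: ΣzᵢPᵢˢᵃᵗ = 70.12 kPa
  T = 330.1 K: ΣzᵢPᵢˢᵃᵗ = 74.45 kPa
Interpolating between 330.1 K and 332.6 K gives T ≈ 331.5 K.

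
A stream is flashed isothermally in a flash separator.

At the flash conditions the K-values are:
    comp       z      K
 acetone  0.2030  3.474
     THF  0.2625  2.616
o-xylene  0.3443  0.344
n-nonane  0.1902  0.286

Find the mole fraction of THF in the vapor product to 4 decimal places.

Newton iteration, β⁰ = 0.32:
  β = 0.3200: g = 0.09803, g' = -1.0851 → β = 0.4103
  β = 0.4103: g = 0.00316, g' = -1.0252 → β = 0.4134
Converged at β = 0.4134.
Compositions from xᵢ = zᵢ/(1+β(Kᵢ−1)), yᵢ = Kᵢxᵢ:
  acetone: x = 0.1004, y = 0.3486
  THF: x = 0.1574, y = 0.4117
  o-xylene: x = 0.4724, y = 0.1625
  n-nonane: x = 0.2699, y = 0.0772

y_THF = 0.4117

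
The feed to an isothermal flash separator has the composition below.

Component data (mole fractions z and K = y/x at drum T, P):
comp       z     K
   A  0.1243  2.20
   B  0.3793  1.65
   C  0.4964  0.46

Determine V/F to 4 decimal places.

V/F = 0.2906

Rachford–Rice: g(V/F) = Σ zᵢ(Kᵢ−1)/(1+V/F(Kᵢ−1)) = 0.
Check two-phase: ΣzᵢKᵢ = 1.1276 > 1 and Σzᵢ/Kᵢ = 1.3655 > 1, so g(0) = 0.1276 > 0 and g(1) = -0.3655 < 0.
Newton–Raphson from V/F = 0.68:
  V/F = 0.6800: g = -0.17049, g' = -0.4928 → V/F = 0.3341
  V/F = 0.3341: g = -0.01801, g' = -0.4149 → V/F = 0.2906
Converged at V/F = 0.2906.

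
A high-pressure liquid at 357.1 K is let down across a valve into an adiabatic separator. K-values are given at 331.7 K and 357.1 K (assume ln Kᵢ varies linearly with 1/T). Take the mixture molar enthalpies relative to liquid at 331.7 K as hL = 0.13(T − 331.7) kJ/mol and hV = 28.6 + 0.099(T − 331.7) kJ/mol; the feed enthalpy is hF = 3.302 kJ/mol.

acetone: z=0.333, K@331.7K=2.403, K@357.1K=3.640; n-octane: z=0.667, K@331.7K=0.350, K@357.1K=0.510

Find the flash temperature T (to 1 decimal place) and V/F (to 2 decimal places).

Adiabatic flash: solve Rachford–Rice at each trial T, then check hF = ψ·hV(T) + (1−ψ)·hL(T).
  T = 331.7 K: K = (2.403, 0.350), RR gives ψ = 0.037, H_out = 1.055 kJ/mol
  T = 357.1 K: K = (3.640, 0.510), RR gives ψ = 0.427, H_out = 15.176 kJ/mol
  T = 344.4 K: K = (2.980, 0.425), RR gives ψ = 0.243, H_out = 8.498 kJ/mol
  T = 338.0 K: K = (2.679, 0.386), RR gives ψ = 0.145, H_out = 4.949 kJ/mol
  T = 334.9 K: K = (2.541, 0.368), RR gives ψ = 0.094, H_out = 3.099 kJ/mol
  T = 336.4 K: K = (2.607, 0.377), RR gives ψ = 0.119, H_out = 4.008 kJ/mol
Linear interpolation between T = 334.9 (H_out = 3.099) and T = 336.4 (H_out = 4.008) on hF = 3.302 gives T ≈ 335.2 K, at which ψ = 0.10.

T = 335.2 K, V/F = 0.10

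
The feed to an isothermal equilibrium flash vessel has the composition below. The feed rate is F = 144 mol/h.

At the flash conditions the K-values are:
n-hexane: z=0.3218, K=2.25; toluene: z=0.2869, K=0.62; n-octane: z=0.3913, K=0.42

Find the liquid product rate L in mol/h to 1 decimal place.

L = 128.8 mol/h

Let ψ = V/F and solve Σ zᵢ(Kᵢ−1)/(1+ψ(Kᵢ−1)) = 0.
g(0) = ΣzᵢKᵢ − 1 = 0.0663 and g(1) = 1 − Σzᵢ/Kᵢ = -0.5374, so a root lies in (0, 1).
Newton–Raphson from ψ = 0.59:
  ψ = 0.5900: g = -0.25404, g' = -0.5396 → ψ = 0.1192
  ψ = 0.1192: g = -0.00792, g' = -0.5782 → ψ = 0.1055
  ψ = 0.1055: g = 0.00006, g' = -0.5868 → ψ = 0.1056
Converged at ψ = 0.1056.
Then V = ψ·F = 0.1056·144 = 15.2 mol/h and L = F − V = 128.8 mol/h.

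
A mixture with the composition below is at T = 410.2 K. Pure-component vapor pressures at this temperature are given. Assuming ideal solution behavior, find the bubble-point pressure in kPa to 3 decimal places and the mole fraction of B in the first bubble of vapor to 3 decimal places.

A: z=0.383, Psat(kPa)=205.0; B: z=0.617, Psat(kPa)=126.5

At the bubble point ψ → 0, so ΣzᵢKᵢ = 1 with Kᵢ = Pᵢˢᵃᵗ/P ⇒ P = ΣzᵢPᵢˢᵃᵗ.
P = 0.383·205.0 + 0.617·126.5 = 156.565 kPa
yᵢ = zᵢPᵢˢᵃᵗ/P ⇒ y_B = 0.617·126.5/156.565 = 0.499

Pbub = 156.565 kPa, y_B = 0.499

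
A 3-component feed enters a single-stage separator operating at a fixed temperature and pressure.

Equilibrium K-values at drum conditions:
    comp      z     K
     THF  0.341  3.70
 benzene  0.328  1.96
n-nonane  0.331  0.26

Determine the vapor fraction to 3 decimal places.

ψ = 0.699

Material balance + equilibrium reduce to Σ zᵢ(Kᵢ−1)/(1+ψ(Kᵢ−1)) = 0.
g(0) = ΣzᵢKᵢ − 1 = 0.991 and g(1) = 1 − Σzᵢ/Kᵢ = -0.533, so a root lies in (0, 1).
Newton iteration, ψ⁰ = 0.5:
  ψ = 0.500: g = 0.2158, g' = -1.045 → ψ = 0.706
  ψ = 0.706: g = -0.0090, g' = -1.197 → ψ = 0.699
Converged at ψ = 0.699.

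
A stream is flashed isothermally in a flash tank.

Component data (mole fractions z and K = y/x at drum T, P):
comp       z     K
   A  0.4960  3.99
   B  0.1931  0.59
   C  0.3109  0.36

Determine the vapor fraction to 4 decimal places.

Let ψ = V/F and solve Σ zᵢ(Kᵢ−1)/(1+ψ(Kᵢ−1)) = 0.
Check two-phase: ΣzᵢKᵢ = 2.2049 > 1 and Σzᵢ/Kᵢ = 1.3152 > 1, so g(0) = 1.2049 > 0 and g(1) = -0.3152 < 0.
Newton iteration, ψ⁰ = 0.5:
  ψ = 0.5000: g = 0.20221, g' = -1.0391 → ψ = 0.6946
  ψ = 0.6946: g = 0.01308, g' = -0.9446 → ψ = 0.7084
Converged at ψ = 0.7084.

ψ = 0.7084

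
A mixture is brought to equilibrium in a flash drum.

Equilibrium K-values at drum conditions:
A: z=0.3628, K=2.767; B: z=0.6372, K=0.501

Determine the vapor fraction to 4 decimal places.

Let ψ = V/F and solve Σ zᵢ(Kᵢ−1)/(1+ψ(Kᵢ−1)) = 0.
g(0) = ΣzᵢKᵢ − 1 = 0.3231 and g(1) = 1 − Σzᵢ/Kᵢ = -0.4030, so a root lies in (0, 1).
Binary case is linear: z₁(K₁−1)(1+ψ(K₂−1)) + z₂(K₂−1)(1+ψ(K₁−1)) = 0
⇒ ψ = [z₁(K₁−1)+z₂(K₂−1)] / [−(K₁−1)(K₂−1)] = 0.32310/0.88173 = 0.3664

ψ = 0.3664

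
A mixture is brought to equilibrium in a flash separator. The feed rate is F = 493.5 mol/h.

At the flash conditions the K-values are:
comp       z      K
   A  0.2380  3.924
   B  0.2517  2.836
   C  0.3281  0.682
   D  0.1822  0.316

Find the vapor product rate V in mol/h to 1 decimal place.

Material balance + equilibrium reduce to Σ zᵢ(Kᵢ−1)/(1+ψ(Kᵢ−1)) = 0.
g(0) = ΣzᵢKᵢ − 1 = 0.9291 and g(1) = 1 − Σzᵢ/Kᵢ = -0.2071, so a root lies in (0, 1).
Newton–Raphson from ψ = 0.5:
  ψ = 0.5000: g = 0.21014, g' = -0.8101 → ψ = 0.7594
  ψ = 0.7594: g = 0.01223, g' = -0.7710 → ψ = 0.7753
  ψ = 0.7753: g = -0.00007, g' = -0.7799 → ψ = 0.7752
Converged at ψ = 0.7752.
Then V = ψ·F = 0.7752·493.5 = 382.5 mol/h and L = F − V = 111.0 mol/h.

V = 382.5 mol/h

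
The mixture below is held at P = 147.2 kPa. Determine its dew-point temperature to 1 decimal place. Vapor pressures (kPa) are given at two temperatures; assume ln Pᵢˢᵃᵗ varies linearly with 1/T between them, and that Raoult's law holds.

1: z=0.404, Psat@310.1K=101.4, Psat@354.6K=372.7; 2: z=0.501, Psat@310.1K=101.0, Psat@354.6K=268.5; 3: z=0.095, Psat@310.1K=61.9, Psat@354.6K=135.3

Dew-point temperature: Σzᵢ·P/Pᵢˢᵃᵗ(T) = 1. Interpolate ln Pᵢˢᵃᵗ = aᵢ + bᵢ/T.
  T = 310.1 K: ΣzᵢP/Pᵢˢᵃᵗ = 1.5426
  T = 354.6 K: ΣzᵢP/Pᵢˢᵃᵗ = 0.5376
  T = 332.4 K: ΣzᵢP/Pᵢˢᵃᵗ = 0.8741
  T = 321.2 K: ΣzᵢP/Pᵢˢᵃᵗ = 1.1498
  T = 326.8 K: ΣzᵢP/Pᵢˢᵃᵗ = 0.9998
  T = 324.0 K: ΣzᵢP/Pᵢˢᵃᵗ = 1.0715
Interpolating between 324.0 K and 326.8 K gives T ≈ 326.8 K.

T = 326.8 K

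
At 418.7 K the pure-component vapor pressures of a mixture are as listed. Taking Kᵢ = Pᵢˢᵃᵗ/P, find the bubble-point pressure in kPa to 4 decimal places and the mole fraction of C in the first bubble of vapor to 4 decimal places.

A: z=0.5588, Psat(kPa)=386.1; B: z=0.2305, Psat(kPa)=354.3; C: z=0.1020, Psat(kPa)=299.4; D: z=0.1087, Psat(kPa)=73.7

At the bubble point ψ → 0, so ΣzᵢKᵢ = 1 with Kᵢ = Pᵢˢᵃᵗ/P ⇒ P = ΣzᵢPᵢˢᵃᵗ.
P = 0.5588·386.1 + 0.2305·354.3 + 0.1020·299.4 + 0.1087·73.7 = 335.9688 kPa
yᵢ = zᵢPᵢˢᵃᵗ/P ⇒ y_C = 0.1020·299.4/335.9688 = 0.0909

Pbub = 335.9688 kPa, y_C = 0.0909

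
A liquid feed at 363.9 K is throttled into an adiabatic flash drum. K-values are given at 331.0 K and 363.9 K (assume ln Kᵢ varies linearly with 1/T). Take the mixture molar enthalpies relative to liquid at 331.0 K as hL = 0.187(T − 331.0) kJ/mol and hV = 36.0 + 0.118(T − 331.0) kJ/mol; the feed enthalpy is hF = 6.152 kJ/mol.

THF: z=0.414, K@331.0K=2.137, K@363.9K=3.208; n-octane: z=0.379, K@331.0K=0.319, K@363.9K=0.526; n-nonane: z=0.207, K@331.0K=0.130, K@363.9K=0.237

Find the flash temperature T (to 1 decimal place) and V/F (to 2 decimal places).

T = 337.7 K, V/F = 0.14

Adiabatic flash: solve Rachford–Rice at each trial T, then check hF = ψ·hV(T) + (1−ψ)·hL(T).
  T = 331.0 K: K = (2.137, 0.319, 0.130), RR gives ψ = 0.038, H_out = 1.369 kJ/mol
  T = 363.9 K: K = (3.208, 0.526, 0.237), RR gives ψ = 0.439, H_out = 20.954 kJ/mol
  T = 347.4 K: K = (2.642, 0.414, 0.178), RR gives ψ = 0.258, H_out = 12.061 kJ/mol
  T = 339.2 K: K = (2.382, 0.365, 0.153), RR gives ψ = 0.157, H_out = 7.112 kJ/mol
  T = 335.1 K: K = (2.258, 0.341, 0.141), RR gives ψ = 0.101, H_out = 4.370 kJ/mol
  T = 337.1 K: K = (2.318, 0.353, 0.147), RR gives ψ = 0.129, H_out = 5.735 kJ/mol
Linear interpolation between T = 337.1 (H_out = 5.735) and T = 339.2 (H_out = 7.112) on hF = 6.152 gives T ≈ 337.7 K, at which ψ = 0.14.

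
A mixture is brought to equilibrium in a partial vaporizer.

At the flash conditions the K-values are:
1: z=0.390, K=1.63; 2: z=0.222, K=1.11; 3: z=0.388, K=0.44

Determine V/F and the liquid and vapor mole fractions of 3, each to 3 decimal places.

V/F = 0.191, x_3 = 0.434, y_3 = 0.191

Rachford–Rice: g(V/F) = Σ zᵢ(Kᵢ−1)/(1+V/F(Kᵢ−1)) = 0.
Feasibility: ΣzᵢKᵢ = 1.053, Σzᵢ/Kᵢ = 1.321 — both > 1, two phases present.
Newton–Raphson from V/F = 0.5:
  V/F = 0.500: g = -0.0918, g' = -0.327 → V/F = 0.219
  V/F = 0.219: g = -0.0079, g' = -0.280 → V/F = 0.191
Converged at V/F = 0.191.
Compositions from xᵢ = zᵢ/(1+V/F(Kᵢ−1)), yᵢ = Kᵢxᵢ:
  1: x = 0.348, y = 0.568
  2: x = 0.217, y = 0.241
  3: x = 0.434, y = 0.191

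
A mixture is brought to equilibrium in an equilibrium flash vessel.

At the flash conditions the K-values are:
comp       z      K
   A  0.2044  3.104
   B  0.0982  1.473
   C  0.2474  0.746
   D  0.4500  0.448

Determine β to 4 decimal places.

β = 0.1995

Newton iteration, β⁰ = 0.59:
  β = 0.5900: g = -0.21410, g' = -0.5172 → β = 0.1760
  β = 0.1760: g = 0.01580, g' = -0.6863 → β = 0.1990
  β = 0.1990: g = 0.00033, g' = -0.6586 → β = 0.1995
Converged at β = 0.1995.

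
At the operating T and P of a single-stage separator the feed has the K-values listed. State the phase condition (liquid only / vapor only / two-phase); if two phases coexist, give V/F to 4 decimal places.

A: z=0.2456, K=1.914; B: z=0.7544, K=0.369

ΣzᵢKᵢ = 0.7485; Σzᵢ/Kᵢ = 2.1728.
Since ΣzᵢKᵢ < 1 the mixture is below its bubble point — single liquid phase.

liquid only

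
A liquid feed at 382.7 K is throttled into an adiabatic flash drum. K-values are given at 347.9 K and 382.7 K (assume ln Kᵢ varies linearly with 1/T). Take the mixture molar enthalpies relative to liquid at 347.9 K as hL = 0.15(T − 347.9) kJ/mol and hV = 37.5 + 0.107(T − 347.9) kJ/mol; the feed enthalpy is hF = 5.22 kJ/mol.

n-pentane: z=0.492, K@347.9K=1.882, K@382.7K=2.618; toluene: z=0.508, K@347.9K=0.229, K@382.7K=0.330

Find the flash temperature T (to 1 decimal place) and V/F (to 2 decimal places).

T = 352.2 K, V/F = 0.12

Adiabatic flash: solve Rachford–Rice at each trial T, then check hF = ψ·hV(T) + (1−ψ)·hL(T).
  T = 347.9 K: K = (1.882, 0.229), RR gives ψ = 0.062, H_out = 2.331 kJ/mol
  T = 382.7 K: K = (2.618, 0.330), RR gives ψ = 0.420, H_out = 20.354 kJ/mol
  T = 365.3 K: K = (2.237, 0.277), RR gives ψ = 0.270, H_out = 12.540 kJ/mol
  T = 356.6 K: K = (2.056, 0.253), RR gives ψ = 0.177, H_out = 7.889 kJ/mol
  T = 352.2 K: K = (1.967, 0.241), RR gives ψ = 0.123, H_out = 5.221 kJ/mol
  T = 350.0 K: K = (1.923, 0.235), RR gives ψ = 0.093, H_out = 3.782 kJ/mol
Linear interpolation between T = 350.0 (H_out = 3.782) and T = 352.2 (H_out = 5.221) on hF = 5.22 gives T ≈ 352.2 K, at which ψ = 0.12.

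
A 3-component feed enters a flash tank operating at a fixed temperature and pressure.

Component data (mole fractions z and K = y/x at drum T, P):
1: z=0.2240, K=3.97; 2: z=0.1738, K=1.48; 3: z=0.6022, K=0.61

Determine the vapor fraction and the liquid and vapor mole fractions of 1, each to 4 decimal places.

ψ = 0.5938, x_1 = 0.0811, y_1 = 0.3218

Material balance + equilibrium reduce to Σ zᵢ(Kᵢ−1)/(1+ψ(Kᵢ−1)) = 0.
Feasibility: ΣzᵢKᵢ = 1.5138, Σzᵢ/Kᵢ = 1.1611 — both > 1, two phases present.
Newton iteration, ψ⁰ = 0.5:
  ψ = 0.5000: g = 0.04325, g' = -0.4874 → ψ = 0.5887
  ψ = 0.5887: g = 0.00224, g' = -0.4402 → ψ = 0.5938
Converged at ψ = 0.5938.
Compositions from xᵢ = zᵢ/(1+ψ(Kᵢ−1)), yᵢ = Kᵢxᵢ:
  1: x = 0.0811, y = 0.3218
  2: x = 0.1352, y = 0.2002
  3: x = 0.7837, y = 0.4781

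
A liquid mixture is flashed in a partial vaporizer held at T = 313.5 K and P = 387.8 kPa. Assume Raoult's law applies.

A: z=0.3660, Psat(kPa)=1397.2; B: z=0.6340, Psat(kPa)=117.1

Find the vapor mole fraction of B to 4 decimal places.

y_B = 0.2381

Raoult's law: Kᵢ = Pᵢˢᵃᵗ/P = Pᵢˢᵃᵗ/387.8.
  K_A = 1397.2/387.8 = 3.602888, K_B = 117.1/387.8 = 0.301960
Material balance + equilibrium reduce to Σ zᵢ(Kᵢ−1)/(1+β(Kᵢ−1)) = 0.
g(0) = ΣzᵢKᵢ − 1 = 0.5101 and g(1) = 1 − Σzᵢ/Kᵢ = -1.2012, so a root lies in (0, 1).
Newton–Raphson from β = 0.32:
  β = 0.3200: g = -0.05010, g' = -1.2503 → β = 0.2799
  β = 0.2799: g = 0.00107, g' = -1.3070 → β = 0.2807
Converged at β = 0.2807.
Compositions from xᵢ = zᵢ/(1+β(Kᵢ−1)), yᵢ = Kᵢxᵢ:
  A: x = 0.2115, y = 0.7619
  B: x = 0.7885, y = 0.2381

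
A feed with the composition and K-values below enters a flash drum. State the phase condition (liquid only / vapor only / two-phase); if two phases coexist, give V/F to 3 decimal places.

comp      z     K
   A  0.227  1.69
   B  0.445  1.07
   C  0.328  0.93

ΣzᵢKᵢ = 1.165; Σzᵢ/Kᵢ = 0.903.
Since Σzᵢ/Kᵢ < 1 the mixture is above its dew point — single vapor phase.

vapor only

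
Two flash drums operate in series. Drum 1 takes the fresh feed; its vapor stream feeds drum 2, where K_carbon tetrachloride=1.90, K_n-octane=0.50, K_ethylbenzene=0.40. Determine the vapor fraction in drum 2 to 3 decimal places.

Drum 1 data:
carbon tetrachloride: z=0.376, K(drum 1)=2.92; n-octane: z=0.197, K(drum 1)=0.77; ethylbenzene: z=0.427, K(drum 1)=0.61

V/F (drum 2) = 0.167

Drum 1:
Rachford–Rice: g(ψ₁) = Σ zᵢ(Kᵢ−1)/(1+ψ₁(Kᵢ−1)) = 0.
g(0) = ΣzᵢKᵢ − 1 = 0.510 and g(1) = 1 − Σzᵢ/Kᵢ = -0.085, so a root lies in (0, 1).
Newton–Raphson from ψ₁ = 0.61:
  ψ₁ = 0.610: g = 0.0613, g' = -0.420 → ψ₁ = 0.756
  ψ₁ = 0.756: g = 0.0035, g' = -0.377 → ψ₁ = 0.765
Converged at ψ₁ = 0.765.
Drum-1 compositions:
  carbon tetrachloride: x = 0.152, y = 0.445
  n-octane: x = 0.239, y = 0.184
  ethylbenzene: x = 0.609, y = 0.371
Drum-2 feed = drum-1 vapor: z₂ = (0.4446, 0.1841, 0.3713).
Drum 2:
Let ψ₂ = V/F and solve Σ zᵢ(Kᵢ−1)/(1+ψ₂(Kᵢ−1)) = 0.
Check two-phase: ΣzᵢKᵢ = 1.085 > 1 and Σzᵢ/Kᵢ = 1.530 > 1, so g(0) = 0.085 > 0 and g(1) = -0.530 < 0.
Newton iteration, ψ₂⁰ = 0.66:
  ψ₂ = 0.660: g = -0.2552, g' = -0.611 → ψ₂ = 0.242
  ψ₂ = 0.242: g = -0.0368, g' = -0.485 → ψ₂ = 0.166
  ψ₂ = 0.166: g = 0.0002, g' = -0.492 → ψ₂ = 0.167
Converged at ψ₂ = 0.167.
  carbon tetrachloride: x = 0.387, y = 0.735
  n-octane: x = 0.201, y = 0.100
  ethylbenzene: x = 0.413, y = 0.165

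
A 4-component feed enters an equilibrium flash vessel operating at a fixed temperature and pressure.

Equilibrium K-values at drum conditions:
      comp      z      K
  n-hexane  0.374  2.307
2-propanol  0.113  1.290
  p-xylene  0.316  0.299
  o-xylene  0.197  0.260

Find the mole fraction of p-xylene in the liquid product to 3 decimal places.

Let ψ = V/F and solve Σ zᵢ(Kᵢ−1)/(1+ψ(Kᵢ−1)) = 0.
Check two-phase: ΣzᵢKᵢ = 1.154 > 1 and Σzᵢ/Kᵢ = 2.064 > 1, so g(0) = 0.154 > 0 and g(1) = -1.064 < 0.
Iterate (Newton) starting at ψ = 0.38:
  ψ = 0.380: g = -0.1486, g' = -0.790 → ψ = 0.192
  ψ = 0.192: g = -0.0040, g' = -0.771 → ψ = 0.187
Converged at ψ = 0.187.
Compositions from xᵢ = zᵢ/(1+ψ(Kᵢ−1)), yᵢ = Kᵢxᵢ:
  n-hexane: x = 0.301, y = 0.694
  2-propanol: x = 0.107, y = 0.138
  p-xylene: x = 0.364, y = 0.109
  o-xylene: x = 0.229, y = 0.059

x_p-xylene = 0.364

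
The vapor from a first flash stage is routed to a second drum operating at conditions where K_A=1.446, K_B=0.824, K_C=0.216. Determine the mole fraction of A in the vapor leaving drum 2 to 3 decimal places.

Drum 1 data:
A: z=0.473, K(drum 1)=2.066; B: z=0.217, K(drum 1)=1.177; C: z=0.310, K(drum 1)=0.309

Drum 1:
Material balance + equilibrium reduce to Σ zᵢ(Kᵢ−1)/(1+ψ₁(Kᵢ−1)) = 0.
Feasibility: ΣzᵢKᵢ = 1.328, Σzᵢ/Kᵢ = 1.417 — both > 1, two phases present.
Newton–Raphson from ψ₁ = 0.61:
  ψ₁ = 0.610: g = -0.0301, g' = -0.645 → ψ₁ = 0.563
  ψ₁ = 0.563: g = -0.0008, g' = -0.612 → ψ₁ = 0.562
Converged at ψ₁ = 0.562.
Drum-1 compositions:
  A: x = 0.296, y = 0.611
  B: x = 0.197, y = 0.232
  C: x = 0.507, y = 0.157
Drum-2 feed = drum-1 vapor: z₂ = (0.6111, 0.2323, 0.1566).
Drum 2:
Material balance + equilibrium reduce to Σ zᵢ(Kᵢ−1)/(1+ψ₂(Kᵢ−1)) = 0.
Feasibility: ΣzᵢKᵢ = 1.109, Σzᵢ/Kᵢ = 1.430 — both > 1, two phases present.
Newton iteration, ψ₂⁰ = 0.5:
  ψ₂ = 0.500: g = -0.0239, g' = -0.350 → ψ₂ = 0.432
  ψ₂ = 0.432: g = -0.0013, g' = -0.314 → ψ₂ = 0.428
Converged at ψ₂ = 0.428.
  A: x = 0.513, y = 0.742
  B: x = 0.251, y = 0.207
  C: x = 0.236, y = 0.051

y_A (drum 2) = 0.742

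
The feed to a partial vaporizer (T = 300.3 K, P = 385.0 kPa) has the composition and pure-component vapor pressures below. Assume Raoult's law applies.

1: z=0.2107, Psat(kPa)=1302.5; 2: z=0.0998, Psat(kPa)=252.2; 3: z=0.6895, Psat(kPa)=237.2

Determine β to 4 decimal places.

Raoult's law: Kᵢ = Pᵢˢᵃᵗ/P = Pᵢˢᵃᵗ/385.0.
  K_1 = 1302.5/385.0 = 3.383117, K_2 = 252.2/385.0 = 0.655065, K_3 = 237.2/385.0 = 0.616104
Iterate (Newton) starting at β = 0.61:
  β = 0.6100: g = -0.18460, g' = -0.3911 → β = 0.1380
  β = 0.1380: g = 0.06224, g' = -0.8041 → β = 0.2154
  β = 0.2154: g = 0.00608, g' = -0.6572 → β = 0.2246
  β = 0.2246: g = 0.00006, g' = -0.6433 → β = 0.2247
Converged at β = 0.2247.

β = 0.2247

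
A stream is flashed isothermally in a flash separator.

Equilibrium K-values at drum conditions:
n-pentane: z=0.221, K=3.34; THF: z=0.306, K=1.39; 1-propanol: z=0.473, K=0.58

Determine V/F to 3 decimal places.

Rachford–Rice: g(V/F) = Σ zᵢ(Kᵢ−1)/(1+V/F(Kᵢ−1)) = 0.
Feasibility: ΣzᵢKᵢ = 1.438, Σzᵢ/Kᵢ = 1.102 — both > 1, two phases present.
Iterate (Newton) starting at V/F = 0.56:
  V/F = 0.560: g = 0.0620, g' = -0.401 → V/F = 0.715
  V/F = 0.715: g = 0.0029, g' = -0.368 → V/F = 0.723
Converged at V/F = 0.723.

V/F = 0.723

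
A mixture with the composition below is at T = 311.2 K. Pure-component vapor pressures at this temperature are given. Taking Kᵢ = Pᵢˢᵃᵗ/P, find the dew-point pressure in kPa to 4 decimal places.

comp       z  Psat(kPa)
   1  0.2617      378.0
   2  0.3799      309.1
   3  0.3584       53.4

At the dew point ψ → 1, so Σzᵢ/Kᵢ = 1 with Kᵢ = Pᵢˢᵃᵗ/P ⇒ 1/P = Σzᵢ/Pᵢˢᵃᵗ.
1/P = 0.2617/378.0 + 0.3799/309.1 + 0.3584/53.4 = 0.0086330 ⇒ P = 115.8347 kPa

Pdew = 115.8347 kPa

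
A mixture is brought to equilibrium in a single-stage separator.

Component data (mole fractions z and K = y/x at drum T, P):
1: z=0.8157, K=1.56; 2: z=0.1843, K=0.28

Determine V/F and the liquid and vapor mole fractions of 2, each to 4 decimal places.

Rachford–Rice: g(V/F) = Σ zᵢ(Kᵢ−1)/(1+V/F(Kᵢ−1)) = 0.
Check two-phase: ΣzᵢKᵢ = 1.3241 > 1 and Σzᵢ/Kᵢ = 1.1811 > 1, so g(0) = 0.3241 > 0 and g(1) = -0.1811 < 0.
Newton iteration, V/F⁰ = 0.5:
  V/F = 0.5000: g = 0.14953, g' = -0.3894 → V/F = 0.8840
  V/F = 0.8840: g = -0.05951, g' = -0.8375 → V/F = 0.8130
  V/F = 0.8130: g = -0.00612, g' = -0.6764 → V/F = 0.8039
  V/F = 0.8039: g = -0.00007, g' = -0.6602 → V/F = 0.8038
Converged at V/F = 0.8038.
Compositions from xᵢ = zᵢ/(1+V/F(Kᵢ−1)), yᵢ = Kᵢxᵢ:
  1: x = 0.5625, y = 0.8775
  2: x = 0.4375, y = 0.1225

V/F = 0.8038, x_2 = 0.4375, y_2 = 0.1225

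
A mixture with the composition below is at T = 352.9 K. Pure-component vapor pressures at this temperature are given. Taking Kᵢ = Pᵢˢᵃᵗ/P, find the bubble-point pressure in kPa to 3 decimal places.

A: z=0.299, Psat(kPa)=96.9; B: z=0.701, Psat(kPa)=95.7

Pbub = 96.059 kPa

At the bubble point ψ → 0, so ΣzᵢKᵢ = 1 with Kᵢ = Pᵢˢᵃᵗ/P ⇒ P = ΣzᵢPᵢˢᵃᵗ.
P = 0.299·96.9 + 0.701·95.7 = 96.059 kPa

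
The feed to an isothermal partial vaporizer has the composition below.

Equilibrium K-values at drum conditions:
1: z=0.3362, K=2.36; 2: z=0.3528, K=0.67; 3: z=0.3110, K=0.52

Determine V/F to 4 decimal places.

V/F = 0.3471

Iterate (Newton) starting at V/F = 0.5:
  V/F = 0.5000: g = -0.06369, g' = -0.3995 → V/F = 0.3406
  V/F = 0.3406: g = 0.00288, g' = -0.4416 → V/F = 0.3471
Converged at V/F = 0.3471.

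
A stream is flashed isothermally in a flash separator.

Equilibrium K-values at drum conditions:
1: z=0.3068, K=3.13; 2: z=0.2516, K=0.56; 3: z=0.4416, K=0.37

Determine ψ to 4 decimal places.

Rachford–Rice: g(ψ) = Σ zᵢ(Kᵢ−1)/(1+ψ(Kᵢ−1)) = 0.
g(0) = ΣzᵢKᵢ − 1 = 0.2646 and g(1) = 1 − Σzᵢ/Kᵢ = -0.7408, so a root lies in (0, 1).
Iterate (Newton) starting at ψ = 0.5:
  ψ = 0.5000: g = -0.23161, g' = -0.7800 → ψ = 0.2031
  ψ = 0.2031: g = 0.01559, g' = -0.9675 → ψ = 0.2192
  ψ = 0.2192: g = 0.00020, g' = -0.9425 → ψ = 0.2194
Converged at ψ = 0.2194.

ψ = 0.2194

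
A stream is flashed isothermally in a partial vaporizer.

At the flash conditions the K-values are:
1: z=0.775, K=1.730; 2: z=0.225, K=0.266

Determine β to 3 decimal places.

β = 0.748

Let β = V/F and solve Σ zᵢ(Kᵢ−1)/(1+β(Kᵢ−1)) = 0.
Check two-phase: ΣzᵢKᵢ = 1.401 > 1 and Σzᵢ/Kᵢ = 1.294 > 1, so g(0) = 0.401 > 0 and g(1) = -0.294 < 0.
Binary case is linear: z₁(K₁−1)(1+β(K₂−1)) + z₂(K₂−1)(1+β(K₁−1)) = 0
⇒ β = [z₁(K₁−1)+z₂(K₂−1)] / [−(K₁−1)(K₂−1)] = 0.4006/0.5358 = 0.748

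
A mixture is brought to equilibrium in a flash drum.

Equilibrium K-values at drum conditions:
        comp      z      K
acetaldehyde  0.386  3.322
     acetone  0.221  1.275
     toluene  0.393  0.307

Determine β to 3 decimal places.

Material balance + equilibrium reduce to Σ zᵢ(Kᵢ−1)/(1+β(Kᵢ−1)) = 0.
Check two-phase: ΣzᵢKᵢ = 1.685 > 1 and Σzᵢ/Kᵢ = 1.570 > 1, so g(0) = 0.685 > 0 and g(1) = -0.570 < 0.
Newton–Raphson from β = 0.54:
  β = 0.540: g = 0.0154, g' = -0.904 → β = 0.557
Converged at β = 0.557.

β = 0.557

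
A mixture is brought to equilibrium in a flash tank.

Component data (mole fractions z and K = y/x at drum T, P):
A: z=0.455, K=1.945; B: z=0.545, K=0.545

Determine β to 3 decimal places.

Let β = V/F and solve Σ zᵢ(Kᵢ−1)/(1+β(Kᵢ−1)) = 0.
Check two-phase: ΣzᵢKᵢ = 1.182 > 1 and Σzᵢ/Kᵢ = 1.234 > 1, so g(0) = 0.182 > 0 and g(1) = -0.234 < 0.
Binary case is linear: z₁(K₁−1)(1+β(K₂−1)) + z₂(K₂−1)(1+β(K₁−1)) = 0
⇒ β = [z₁(K₁−1)+z₂(K₂−1)] / [−(K₁−1)(K₂−1)] = 0.1820/0.4300 = 0.423

β = 0.423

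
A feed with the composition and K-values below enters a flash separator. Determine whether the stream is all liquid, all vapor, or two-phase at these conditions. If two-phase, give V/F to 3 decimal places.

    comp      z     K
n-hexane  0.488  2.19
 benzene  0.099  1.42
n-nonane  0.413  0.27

two-phase, V/F = 0.404

ΣzᵢKᵢ = 1.321; Σzᵢ/Kᵢ = 1.822.
Both exceed 1, so a two-phase solution exists.
Material balance + equilibrium reduce to Σ zᵢ(Kᵢ−1)/(1+ψ(Kᵢ−1)) = 0.
Iterate (Newton) starting at ψ = 0.5:
  ψ = 0.500: g = -0.0763, g' = -0.829 → ψ = 0.408
  ψ = 0.408: g = -0.0029, g' = -0.772 → ψ = 0.404
Converged at ψ = 0.404.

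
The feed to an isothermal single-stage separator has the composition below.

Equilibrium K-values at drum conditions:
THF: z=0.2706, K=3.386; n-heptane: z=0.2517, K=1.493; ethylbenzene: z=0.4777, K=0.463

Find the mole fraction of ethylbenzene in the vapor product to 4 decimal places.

Material balance + equilibrium reduce to Σ zᵢ(Kᵢ−1)/(1+V/F(Kᵢ−1)) = 0.
g(0) = ΣzᵢKᵢ − 1 = 0.5132 and g(1) = 1 − Σzᵢ/Kᵢ = -0.2803, so a root lies in (0, 1).
Newton–Raphson from V/F = 0.52:
  V/F = 0.5200: g = 0.03100, g' = -0.6108 → V/F = 0.5708
  V/F = 0.5708: g = 0.00031, g' = -0.5998 → V/F = 0.5713
Converged at V/F = 0.5713.
Compositions from xᵢ = zᵢ/(1+V/F(Kᵢ−1)), yᵢ = Kᵢxᵢ:
  THF: x = 0.1145, y = 0.3877
  n-heptane: x = 0.1964, y = 0.2932
  ethylbenzene: x = 0.6891, y = 0.3191

y_ethylbenzene = 0.3191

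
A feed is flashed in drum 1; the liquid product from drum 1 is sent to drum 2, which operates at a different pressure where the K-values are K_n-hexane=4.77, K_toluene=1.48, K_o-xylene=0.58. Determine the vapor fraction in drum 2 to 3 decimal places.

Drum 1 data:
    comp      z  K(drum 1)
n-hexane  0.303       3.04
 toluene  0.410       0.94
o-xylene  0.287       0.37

V/F (drum 2) = 0.831

Drum 1:
Let ψ₁ = V/F and solve Σ zᵢ(Kᵢ−1)/(1+ψ₁(Kᵢ−1)) = 0.
Check two-phase: ΣzᵢKᵢ = 1.413 > 1 and Σzᵢ/Kᵢ = 1.312 > 1, so g(0) = 0.413 > 0 and g(1) = -0.312 < 0.
Newton iteration, ψ₁⁰ = 0.5:
  ψ₁ = 0.500: g = 0.0167, g' = -0.553 → ψ₁ = 0.530
Converged at ψ₁ = 0.530.
Drum-1 compositions:
  n-hexane: x = 0.146, y = 0.442
  toluene: x = 0.423, y = 0.398
  o-xylene: x = 0.431, y = 0.159
Drum-2 feed = drum-1 liquid: z₂ = (0.1456, 0.4235, 0.4310).
Drum 2:
Material balance + equilibrium reduce to Σ zᵢ(Kᵢ−1)/(1+ψ₂(Kᵢ−1)) = 0.
Feasibility: ΣzᵢKᵢ = 1.571, Σzᵢ/Kᵢ = 1.060 — both > 1, two phases present.
Newton–Raphson from ψ₂ = 0.5:
  ψ₂ = 0.500: g = 0.1250, g' = -0.434 → ψ₂ = 0.788
  ψ₂ = 0.788: g = 0.0151, g' = -0.352 → ψ₂ = 0.831
Converged at ψ₂ = 0.831.
  n-hexane: x = 0.035, y = 0.168
  toluene: x = 0.303, y = 0.448
  o-xylene: x = 0.662, y = 0.384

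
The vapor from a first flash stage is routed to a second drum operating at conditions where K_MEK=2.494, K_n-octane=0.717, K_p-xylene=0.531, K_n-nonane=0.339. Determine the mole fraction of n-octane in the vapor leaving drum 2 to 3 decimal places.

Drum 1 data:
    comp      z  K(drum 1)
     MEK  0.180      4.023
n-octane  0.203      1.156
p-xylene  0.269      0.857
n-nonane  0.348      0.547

Drum 1:
Rachford–Rice: g(ψ₁) = Σ zᵢ(Kᵢ−1)/(1+ψ₁(Kᵢ−1)) = 0.
Feasibility: ΣzᵢKᵢ = 1.380, Σzᵢ/Kᵢ = 1.170 — both > 1, two phases present.
Newton iteration, ψ₁⁰ = 0.5:
  ψ₁ = 0.500: g = 0.0008, g' = -0.391 → ψ₁ = 0.502
Converged at ψ₁ = 0.502.
Drum-1 compositions:
  MEK: x = 0.071, y = 0.288
  n-octane: x = 0.188, y = 0.218
  p-xylene: x = 0.290, y = 0.248
  n-nonane: x = 0.450, y = 0.246
Drum-2 feed = drum-1 vapor: z₂ = (0.2876, 0.2176, 0.2484, 0.2464).
Drum 2:
Let ψ₂ = V/F and solve Σ zᵢ(Kᵢ−1)/(1+ψ₂(Kᵢ−1)) = 0.
g(0) = ΣzᵢKᵢ − 1 = 0.089 and g(1) = 1 − Σzᵢ/Kᵢ = -0.613, so a root lies in (0, 1).
Newton iteration, ψ₂⁰ = 0.5:
  ψ₂ = 0.500: g = -0.2212, g' = -0.567 → ψ₂ = 0.110
  ψ₂ = 0.110: g = 0.0069, g' = -0.678 → ψ₂ = 0.120
Converged at ψ₂ = 0.120.
  MEK: x = 0.244, y = 0.608
  n-octane: x = 0.225, y = 0.162
  p-xylene: x = 0.263, y = 0.140
  n-nonane: x = 0.268, y = 0.091

y_n-octane (drum 2) = 0.162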